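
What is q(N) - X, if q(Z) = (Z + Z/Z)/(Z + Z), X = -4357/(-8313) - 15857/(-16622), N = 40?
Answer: -5336988737/5527147440 ≈ -0.96560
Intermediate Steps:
X = 204241295/138178686 (X = -4357*(-1/8313) - 15857*(-1/16622) = 4357/8313 + 15857/16622 = 204241295/138178686 ≈ 1.4781)
q(Z) = (1 + Z)/(2*Z) (q(Z) = (Z + 1)/((2*Z)) = (1 + Z)*(1/(2*Z)) = (1 + Z)/(2*Z))
q(N) - X = (½)*(1 + 40)/40 - 1*204241295/138178686 = (½)*(1/40)*41 - 204241295/138178686 = 41/80 - 204241295/138178686 = -5336988737/5527147440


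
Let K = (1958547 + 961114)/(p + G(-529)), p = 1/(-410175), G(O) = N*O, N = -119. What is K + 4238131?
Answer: 109433666298224219/25820926424 ≈ 4.2382e+6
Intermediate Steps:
G(O) = -119*O
p = -1/410175 ≈ -2.4380e-6
K = 1197571950675/25820926424 (K = (1958547 + 961114)/(-1/410175 - 119*(-529)) = 2919661/(-1/410175 + 62951) = 2919661/(25820926424/410175) = 2919661*(410175/25820926424) = 1197571950675/25820926424 ≈ 46.380)
K + 4238131 = 1197571950675/25820926424 + 4238131 = 109433666298224219/25820926424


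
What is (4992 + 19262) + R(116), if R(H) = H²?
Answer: 37710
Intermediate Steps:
(4992 + 19262) + R(116) = (4992 + 19262) + 116² = 24254 + 13456 = 37710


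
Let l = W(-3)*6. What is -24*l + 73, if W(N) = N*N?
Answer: -1223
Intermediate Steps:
W(N) = N**2
l = 54 (l = (-3)**2*6 = 9*6 = 54)
-24*l + 73 = -24*54 + 73 = -1296 + 73 = -1223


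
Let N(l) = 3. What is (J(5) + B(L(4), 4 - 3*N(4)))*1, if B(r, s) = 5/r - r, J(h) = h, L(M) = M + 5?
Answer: -31/9 ≈ -3.4444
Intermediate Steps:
L(M) = 5 + M
B(r, s) = -r + 5/r
(J(5) + B(L(4), 4 - 3*N(4)))*1 = (5 + (-(5 + 4) + 5/(5 + 4)))*1 = (5 + (-1*9 + 5/9))*1 = (5 + (-9 + 5*(1/9)))*1 = (5 + (-9 + 5/9))*1 = (5 - 76/9)*1 = -31/9*1 = -31/9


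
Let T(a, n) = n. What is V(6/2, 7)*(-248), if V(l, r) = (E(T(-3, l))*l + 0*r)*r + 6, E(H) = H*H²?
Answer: -142104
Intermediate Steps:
E(H) = H³
V(l, r) = 6 + r*l⁴ (V(l, r) = (l³*l + 0*r)*r + 6 = (l⁴ + 0)*r + 6 = l⁴*r + 6 = r*l⁴ + 6 = 6 + r*l⁴)
V(6/2, 7)*(-248) = (6 + 7*(6/2)⁴)*(-248) = (6 + 7*(6*(½))⁴)*(-248) = (6 + 7*3⁴)*(-248) = (6 + 7*81)*(-248) = (6 + 567)*(-248) = 573*(-248) = -142104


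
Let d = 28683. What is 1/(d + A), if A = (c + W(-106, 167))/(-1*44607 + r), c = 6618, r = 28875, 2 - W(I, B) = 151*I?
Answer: 874/25067685 ≈ 3.4866e-5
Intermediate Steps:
W(I, B) = 2 - 151*I
A = -1257/874 (A = (6618 + (2 - 151*(-106)))/(-1*44607 + 28875) = (6618 + (2 + 16006))/(-44607 + 28875) = (6618 + 16008)/(-15732) = 22626*(-1/15732) = -1257/874 ≈ -1.4382)
1/(d + A) = 1/(28683 - 1257/874) = 1/(25067685/874) = 874/25067685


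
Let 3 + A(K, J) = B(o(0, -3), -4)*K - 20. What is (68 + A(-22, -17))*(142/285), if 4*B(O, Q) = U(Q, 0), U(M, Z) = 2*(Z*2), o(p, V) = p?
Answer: 426/19 ≈ 22.421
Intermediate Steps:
U(M, Z) = 4*Z (U(M, Z) = 2*(2*Z) = 4*Z)
B(O, Q) = 0 (B(O, Q) = (4*0)/4 = (¼)*0 = 0)
A(K, J) = -23 (A(K, J) = -3 + (0*K - 20) = -3 + (0 - 20) = -3 - 20 = -23)
(68 + A(-22, -17))*(142/285) = (68 - 23)*(142/285) = 45*(142*(1/285)) = 45*(142/285) = 426/19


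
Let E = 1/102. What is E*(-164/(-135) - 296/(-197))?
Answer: 36134/1356345 ≈ 0.026641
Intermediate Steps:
E = 1/102 ≈ 0.0098039
E*(-164/(-135) - 296/(-197)) = (-164/(-135) - 296/(-197))/102 = (-164*(-1/135) - 296*(-1/197))/102 = (164/135 + 296/197)/102 = (1/102)*(72268/26595) = 36134/1356345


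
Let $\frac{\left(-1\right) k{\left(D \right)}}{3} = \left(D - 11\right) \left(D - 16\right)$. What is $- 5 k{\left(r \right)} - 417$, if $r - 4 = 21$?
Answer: $1473$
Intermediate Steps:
$r = 25$ ($r = 4 + 21 = 25$)
$k{\left(D \right)} = - 3 \left(-16 + D\right) \left(-11 + D\right)$ ($k{\left(D \right)} = - 3 \left(D - 11\right) \left(D - 16\right) = - 3 \left(-11 + D\right) \left(-16 + D\right) = - 3 \left(-16 + D\right) \left(-11 + D\right)$)
$- 5 k{\left(r \right)} - 417 = - 5 \left(-528 - 3 \cdot 25^{2} + 81 \cdot 25\right) - 417 = - 5 \left(-528 - 1875 + 2025\right) - 417 = \left(-5\right) \left(-378\right) - 417 = 1890 - 417 = 1473$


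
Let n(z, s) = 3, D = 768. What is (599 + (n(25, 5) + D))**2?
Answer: 1876900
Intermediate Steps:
(599 + (n(25, 5) + D))**2 = (599 + (3 + 768))**2 = (599 + 771)**2 = 1370**2 = 1876900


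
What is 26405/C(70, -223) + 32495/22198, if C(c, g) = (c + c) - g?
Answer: 54357625/732534 ≈ 74.205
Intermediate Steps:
C(c, g) = -g + 2*c (C(c, g) = 2*c - g = -g + 2*c)
26405/C(70, -223) + 32495/22198 = 26405/(-1*(-223) + 2*70) + 32495/22198 = 26405/(223 + 140) + 32495*(1/22198) = 26405/363 + 32495/22198 = 54357625/732534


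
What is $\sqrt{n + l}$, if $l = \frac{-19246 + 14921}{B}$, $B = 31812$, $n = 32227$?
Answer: $\frac{\sqrt{8153423545047}}{15906} \approx 179.52$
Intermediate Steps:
$l = - \frac{4325}{31812}$ ($l = \frac{-19246 + 14921}{31812} = \left(-4325\right) \frac{1}{31812} = - \frac{4325}{31812} \approx -0.13595$)
$\sqrt{n + l} = \sqrt{32227 - \frac{4325}{31812}} = \sqrt{\frac{1025200999}{31812}} = \frac{\sqrt{8153423545047}}{15906}$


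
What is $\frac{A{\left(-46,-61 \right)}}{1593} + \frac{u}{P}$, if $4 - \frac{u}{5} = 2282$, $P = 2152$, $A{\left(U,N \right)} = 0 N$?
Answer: $- \frac{5695}{1076} \approx -5.2927$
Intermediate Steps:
$A{\left(U,N \right)} = 0$
$u = -11390$ ($u = 20 - 11410 = -11390$)
$\frac{A{\left(-46,-61 \right)}}{1593} + \frac{u}{P} = \frac{0}{1593} - \frac{11390}{2152} = 0 \cdot \frac{1}{1593} - \frac{5695}{1076} = 0 - \frac{5695}{1076} = - \frac{5695}{1076}$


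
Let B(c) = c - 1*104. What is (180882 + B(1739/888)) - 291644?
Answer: -2660737/24 ≈ -1.1086e+5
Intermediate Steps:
B(c) = -104 + c (B(c) = c - 104 = -104 + c)
(180882 + B(1739/888)) - 291644 = (180882 + (-104 + 1739/888)) - 291644 = (180882 + (-104 + 1739*(1/888))) - 291644 = (180882 + (-104 + 47/24)) - 291644 = (180882 - 2449/24) - 291644 = 4338719/24 - 291644 = -2660737/24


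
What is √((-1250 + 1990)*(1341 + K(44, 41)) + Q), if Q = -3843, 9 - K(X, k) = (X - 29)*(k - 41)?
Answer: 3*√110573 ≈ 997.58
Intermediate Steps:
K(X, k) = 9 - (-41 + k)*(-29 + X) (K(X, k) = 9 - (X - 29)*(k - 41) = 9 - (-29 + X)*(-41 + k) = 9 - (-41 + k)*(-29 + X))
√((-1250 + 1990)*(1341 + K(44, 41)) + Q) = √((-1250 + 1990)*(1341 + (-1180 + 29*41 + 41*44 - 1*44*41)) - 3843) = √(740*(1341 + (-1180 + 1189 + 1804 - 1804)) - 3843) = √(740*(1341 + 9) - 3843) = √(740*1350 - 3843) = √(999000 - 3843) = √995157 = 3*√110573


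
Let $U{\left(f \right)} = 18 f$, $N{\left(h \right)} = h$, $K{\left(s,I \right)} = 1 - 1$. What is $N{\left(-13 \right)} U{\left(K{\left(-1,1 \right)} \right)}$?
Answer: $0$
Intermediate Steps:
$K{\left(s,I \right)} = 0$ ($K{\left(s,I \right)} = 1 - 1 = 0$)
$N{\left(-13 \right)} U{\left(K{\left(-1,1 \right)} \right)} = - 13 \cdot 18 \cdot 0 = \left(-13\right) 0 = 0$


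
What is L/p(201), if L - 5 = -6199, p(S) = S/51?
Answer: -105298/67 ≈ -1571.6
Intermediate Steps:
p(S) = S/51 (p(S) = S*(1/51) = S/51)
L = -6194 (L = 5 - 6199 = -6194)
L/p(201) = -6194/((1/51)*201) = -6194/67/17 = -6194*17/67 = -105298/67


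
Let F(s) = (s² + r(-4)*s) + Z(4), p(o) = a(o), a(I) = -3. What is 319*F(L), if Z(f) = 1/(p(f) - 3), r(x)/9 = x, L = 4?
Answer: -245311/6 ≈ -40885.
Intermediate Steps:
r(x) = 9*x
p(o) = -3
Z(f) = -⅙ (Z(f) = 1/(-3 - 3) = 1/(-6) = -⅙)
F(s) = -⅙ + s² - 36*s (F(s) = (s² + (9*(-4))*s) - ⅙ = (s² - 36*s) - ⅙ = -⅙ + s² - 36*s)
319*F(L) = 319*(-⅙ + 4² - 36*4) = 319*(-⅙ + 16 - 144) = 319*(-769/6) = -245311/6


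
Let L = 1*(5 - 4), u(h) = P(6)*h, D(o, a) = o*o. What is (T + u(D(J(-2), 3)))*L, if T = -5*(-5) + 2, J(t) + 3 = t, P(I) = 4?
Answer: 127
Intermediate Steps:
J(t) = -3 + t
D(o, a) = o**2
T = 27 (T = 25 + 2 = 27)
u(h) = 4*h
L = 1 (L = 1*1 = 1)
(T + u(D(J(-2), 3)))*L = (27 + 4*(-3 - 2)**2)*1 = (27 + 4*(-5)**2)*1 = (27 + 4*25)*1 = (27 + 100)*1 = 127*1 = 127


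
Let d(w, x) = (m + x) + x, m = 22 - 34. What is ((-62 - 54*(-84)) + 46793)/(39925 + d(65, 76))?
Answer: 17089/13355 ≈ 1.2796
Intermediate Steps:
m = -12
d(w, x) = -12 + 2*x (d(w, x) = (-12 + x) + x = -12 + 2*x)
((-62 - 54*(-84)) + 46793)/(39925 + d(65, 76)) = ((-62 - 54*(-84)) + 46793)/(39925 + (-12 + 2*76)) = ((-62 + 4536) + 46793)/(39925 + (-12 + 152)) = (4474 + 46793)/(39925 + 140) = 51267/40065 = 51267*(1/40065) = 17089/13355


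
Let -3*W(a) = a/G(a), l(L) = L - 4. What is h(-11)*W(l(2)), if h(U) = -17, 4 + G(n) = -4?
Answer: 17/12 ≈ 1.4167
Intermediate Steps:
G(n) = -8 (G(n) = -4 - 4 = -8)
l(L) = -4 + L
W(a) = a/24 (W(a) = -a/(3*(-8)) = -a*(-1)/(3*8) = -(-1)*a/24 = a/24)
h(-11)*W(l(2)) = -17*(-4 + 2)/24 = -17*(-2)/24 = -17*(-1/12) = 17/12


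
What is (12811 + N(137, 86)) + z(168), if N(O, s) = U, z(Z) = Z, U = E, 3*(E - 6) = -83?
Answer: 38872/3 ≈ 12957.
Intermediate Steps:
E = -65/3 (E = 6 + (⅓)*(-83) = 6 - 83/3 = -65/3 ≈ -21.667)
U = -65/3 ≈ -21.667
N(O, s) = -65/3
(12811 + N(137, 86)) + z(168) = (12811 - 65/3) + 168 = 38368/3 + 168 = 38872/3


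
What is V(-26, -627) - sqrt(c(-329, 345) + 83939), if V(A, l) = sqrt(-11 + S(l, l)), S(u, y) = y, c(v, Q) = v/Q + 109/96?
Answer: -sqrt(71046123470)/920 + I*sqrt(638) ≈ -289.72 + 25.259*I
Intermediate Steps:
c(v, Q) = 109/96 + v/Q (c(v, Q) = v/Q + 109*(1/96) = v/Q + 109/96 = 109/96 + v/Q)
V(A, l) = sqrt(-11 + l)
V(-26, -627) - sqrt(c(-329, 345) + 83939) = sqrt(-11 - 627) - sqrt((109/96 - 329/345) + 83939) = sqrt(-638) - sqrt((109/96 - 329*1/345) + 83939) = I*sqrt(638) - sqrt((109/96 - 329/345) + 83939) = I*sqrt(638) - sqrt(669/3680 + 83939) = I*sqrt(638) - sqrt(308896189/3680) = I*sqrt(638) - sqrt(71046123470)/920 = -sqrt(71046123470)/920 + I*sqrt(638)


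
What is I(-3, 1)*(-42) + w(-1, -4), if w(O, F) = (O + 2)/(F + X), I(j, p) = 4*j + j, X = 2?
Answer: 1259/2 ≈ 629.50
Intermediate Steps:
I(j, p) = 5*j
w(O, F) = (2 + O)/(2 + F) (w(O, F) = (O + 2)/(F + 2) = (2 + O)/(2 + F))
I(-3, 1)*(-42) + w(-1, -4) = (5*(-3))*(-42) + (2 - 1)/(2 - 4) = -15*(-42) + 1/(-2) = 630 - 1/2*1 = 630 - 1/2 = 1259/2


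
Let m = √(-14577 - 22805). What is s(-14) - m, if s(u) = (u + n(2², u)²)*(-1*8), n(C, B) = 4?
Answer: -16 - I*√37382 ≈ -16.0 - 193.34*I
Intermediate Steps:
m = I*√37382 (m = √(-37382) = I*√37382 ≈ 193.34*I)
s(u) = -128 - 8*u (s(u) = (u + 4²)*(-1*8) = (u + 16)*(-8) = (16 + u)*(-8) = -128 - 8*u)
s(-14) - m = (-128 - 8*(-14)) - I*√37382 = (-128 + 112) - I*√37382 = -16 - I*√37382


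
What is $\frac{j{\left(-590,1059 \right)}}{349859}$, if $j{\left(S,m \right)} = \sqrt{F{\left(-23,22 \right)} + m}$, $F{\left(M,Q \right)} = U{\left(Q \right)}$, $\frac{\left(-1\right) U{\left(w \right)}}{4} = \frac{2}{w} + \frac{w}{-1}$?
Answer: $\frac{\sqrt{138743}}{3848449} \approx 9.6788 \cdot 10^{-5}$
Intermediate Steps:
$U{\left(w \right)} = - \frac{8}{w} + 4 w$ ($U{\left(w \right)} = - 4 \left(\frac{2}{w} + \frac{w}{-1}\right) = - 4 \left(\frac{2}{w} + w \left(-1\right)\right) = - 4 \left(\frac{2}{w} - w\right) = - 4 \left(- w + \frac{2}{w}\right) = - \frac{8}{w} + 4 w$)
$F{\left(M,Q \right)} = - \frac{8}{Q} + 4 Q$
$j{\left(S,m \right)} = \sqrt{\frac{964}{11} + m}$ ($j{\left(S,m \right)} = \sqrt{\left(- \frac{8}{22} + 4 \cdot 22\right) + m} = \sqrt{\left(\left(-8\right) \frac{1}{22} + 88\right) + m} = \sqrt{\left(- \frac{4}{11} + 88\right) + m} = \sqrt{\frac{964}{11} + m}$)
$\frac{j{\left(-590,1059 \right)}}{349859} = \frac{\frac{1}{11} \sqrt{10604 + 121 \cdot 1059}}{349859} = \frac{\sqrt{10604 + 128139}}{11} \cdot \frac{1}{349859} = \frac{\sqrt{138743}}{11} \cdot \frac{1}{349859} = \frac{\sqrt{138743}}{3848449}$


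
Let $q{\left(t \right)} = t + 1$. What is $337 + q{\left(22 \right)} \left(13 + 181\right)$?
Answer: $4799$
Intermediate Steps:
$q{\left(t \right)} = 1 + t$
$337 + q{\left(22 \right)} \left(13 + 181\right) = 337 + \left(1 + 22\right) \left(13 + 181\right) = 337 + 23 \cdot 194 = 337 + 4462 = 4799$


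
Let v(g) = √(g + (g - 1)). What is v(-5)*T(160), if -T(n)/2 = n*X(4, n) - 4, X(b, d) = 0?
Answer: 8*I*√11 ≈ 26.533*I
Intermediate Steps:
v(g) = √(-1 + 2*g) (v(g) = √(g + (-1 + g)) = √(-1 + 2*g))
T(n) = 8 (T(n) = -2*(n*0 - 4) = -2*(0 - 4) = -2*(-4) = 8)
v(-5)*T(160) = √(-1 + 2*(-5))*8 = √(-1 - 10)*8 = √(-11)*8 = (I*√11)*8 = 8*I*√11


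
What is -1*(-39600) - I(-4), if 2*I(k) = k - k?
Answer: 39600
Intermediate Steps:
I(k) = 0 (I(k) = (k - k)/2 = (½)*0 = 0)
-1*(-39600) - I(-4) = -1*(-39600) - 1*0 = 39600 + 0 = 39600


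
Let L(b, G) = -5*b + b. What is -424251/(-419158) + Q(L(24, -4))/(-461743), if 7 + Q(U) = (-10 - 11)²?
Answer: 195713014921/193543272394 ≈ 1.0112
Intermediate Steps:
L(b, G) = -4*b
Q(U) = 434 (Q(U) = -7 + (-10 - 11)² = -7 + (-21)² = -7 + 441 = 434)
-424251/(-419158) + Q(L(24, -4))/(-461743) = -424251/(-419158) + 434/(-461743) = -424251*(-1/419158) + 434*(-1/461743) = 424251/419158 - 434/461743 = 195713014921/193543272394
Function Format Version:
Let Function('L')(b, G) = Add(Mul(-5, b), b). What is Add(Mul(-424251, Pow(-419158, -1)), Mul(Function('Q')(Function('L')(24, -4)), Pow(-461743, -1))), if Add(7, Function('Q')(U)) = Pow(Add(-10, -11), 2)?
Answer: Rational(195713014921, 193543272394) ≈ 1.0112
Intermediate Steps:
Function('L')(b, G) = Mul(-4, b)
Function('Q')(U) = 434 (Function('Q')(U) = Add(-7, Pow(Add(-10, -11), 2)) = Add(-7, Pow(-21, 2)) = Add(-7, 441) = 434)
Add(Mul(-424251, Pow(-419158, -1)), Mul(Function('Q')(Function('L')(24, -4)), Pow(-461743, -1))) = Add(Mul(-424251, Pow(-419158, -1)), Mul(434, Pow(-461743, -1))) = Add(Mul(-424251, Rational(-1, 419158)), Mul(434, Rational(-1, 461743))) = Add(Rational(424251, 419158), Rational(-434, 461743)) = Rational(195713014921, 193543272394)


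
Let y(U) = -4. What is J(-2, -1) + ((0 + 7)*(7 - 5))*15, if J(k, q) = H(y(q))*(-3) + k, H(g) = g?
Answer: 220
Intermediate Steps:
J(k, q) = 12 + k (J(k, q) = -4*(-3) + k = 12 + k)
J(-2, -1) + ((0 + 7)*(7 - 5))*15 = (12 - 2) + ((0 + 7)*(7 - 5))*15 = 10 + (7*2)*15 = 10 + 14*15 = 10 + 210 = 220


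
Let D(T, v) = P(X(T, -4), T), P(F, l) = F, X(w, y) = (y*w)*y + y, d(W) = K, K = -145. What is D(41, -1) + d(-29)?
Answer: 507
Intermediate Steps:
d(W) = -145
X(w, y) = y + w*y**2 (X(w, y) = (w*y)*y + y = w*y**2 + y = y + w*y**2)
D(T, v) = -4 + 16*T (D(T, v) = -4*(1 + T*(-4)) = -4*(1 - 4*T) = -4 + 16*T)
D(41, -1) + d(-29) = (-4 + 16*41) - 145 = (-4 + 656) - 145 = 652 - 145 = 507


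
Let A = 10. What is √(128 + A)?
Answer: √138 ≈ 11.747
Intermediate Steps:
√(128 + A) = √(128 + 10) = √138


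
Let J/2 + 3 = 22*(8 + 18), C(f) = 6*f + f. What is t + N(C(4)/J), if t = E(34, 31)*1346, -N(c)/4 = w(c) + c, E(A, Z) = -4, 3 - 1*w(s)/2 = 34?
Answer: -2922440/569 ≈ -5136.1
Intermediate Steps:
w(s) = -62 (w(s) = 6 - 2*34 = 6 - 68 = -62)
C(f) = 7*f
J = 1138 (J = -6 + 2*(22*(8 + 18)) = -6 + 2*(22*26) = -6 + 2*572 = -6 + 1144 = 1138)
N(c) = 248 - 4*c (N(c) = -4*(-62 + c) = 248 - 4*c)
t = -5384 (t = -4*1346 = -5384)
t + N(C(4)/J) = -5384 + (248 - 4*7*4/1138) = -5384 + (248 - 112/1138) = -5384 + (248 - 4*14/569) = -5384 + (248 - 56/569) = -5384 + 141056/569 = -2922440/569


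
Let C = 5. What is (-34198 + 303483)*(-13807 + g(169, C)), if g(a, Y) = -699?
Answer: -3906248210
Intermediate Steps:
(-34198 + 303483)*(-13807 + g(169, C)) = (-34198 + 303483)*(-13807 - 699) = 269285*(-14506) = -3906248210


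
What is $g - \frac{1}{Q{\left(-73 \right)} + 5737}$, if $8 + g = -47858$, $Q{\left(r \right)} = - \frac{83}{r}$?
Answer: $- \frac{20050301617}{418884} \approx -47866.0$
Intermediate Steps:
$g = -47866$ ($g = -8 - 47858 = -47866$)
$g - \frac{1}{Q{\left(-73 \right)} + 5737} = -47866 - \frac{1}{- \frac{83}{-73} + 5737} = -47866 - \frac{1}{\left(-83\right) \left(- \frac{1}{73}\right) + 5737} = -47866 - \frac{1}{\frac{83}{73} + 5737} = -47866 - \frac{1}{\frac{418884}{73}} = -47866 - \frac{73}{418884} = - \frac{20050301617}{418884}$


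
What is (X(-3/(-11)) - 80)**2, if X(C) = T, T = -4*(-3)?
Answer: 4624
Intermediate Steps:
T = 12
X(C) = 12
(X(-3/(-11)) - 80)**2 = (12 - 80)**2 = (-68)**2 = 4624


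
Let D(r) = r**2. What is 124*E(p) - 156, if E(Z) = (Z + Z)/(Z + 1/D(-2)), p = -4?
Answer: 1628/15 ≈ 108.53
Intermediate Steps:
E(Z) = 2*Z/(1/4 + Z) (E(Z) = (Z + Z)/(Z + 1/((-2)**2)) = (2*Z)/(Z + 1/4) = (2*Z)/(1/4 + Z) = 2*Z/(1/4 + Z))
124*E(p) - 156 = 124*(8*(-4)/(1 + 4*(-4))) - 156 = 124*(8*(-4)/(1 - 16)) - 156 = 124*(8*(-4)/(-15)) - 156 = 124*(8*(-4)*(-1/15)) - 156 = 124*(32/15) - 156 = 3968/15 - 156 = 1628/15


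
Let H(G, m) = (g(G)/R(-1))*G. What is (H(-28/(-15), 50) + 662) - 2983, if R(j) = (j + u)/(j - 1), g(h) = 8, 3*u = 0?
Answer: -34367/15 ≈ -2291.1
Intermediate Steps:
u = 0 (u = (1/3)*0 = 0)
R(j) = j/(-1 + j) (R(j) = (j + 0)/(j - 1) = j/(-1 + j))
H(G, m) = 16*G (H(G, m) = (8/((-1/(-1 - 1))))*G = (8/((-1/(-2))))*G = (8/((-1*(-1/2))))*G = (8/(1/2))*G = (8*2)*G = 16*G)
(H(-28/(-15), 50) + 662) - 2983 = (16*(-28/(-15)) + 662) - 2983 = (16*(-28*(-1/15)) + 662) - 2983 = (16*(28/15) + 662) - 2983 = (448/15 + 662) - 2983 = 10378/15 - 2983 = -34367/15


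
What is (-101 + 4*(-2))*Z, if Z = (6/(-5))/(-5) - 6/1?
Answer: 15696/25 ≈ 627.84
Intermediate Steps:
Z = -144/25 (Z = (6*(-⅕))*(-⅕) - 6*1 = -6/5*(-⅕) - 6 = 6/25 - 6 = -144/25 ≈ -5.7600)
(-101 + 4*(-2))*Z = (-101 + 4*(-2))*(-144/25) = (-101 - 8)*(-144/25) = -109*(-144/25) = 15696/25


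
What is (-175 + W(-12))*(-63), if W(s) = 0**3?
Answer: 11025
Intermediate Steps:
W(s) = 0
(-175 + W(-12))*(-63) = (-175 + 0)*(-63) = -175*(-63) = 11025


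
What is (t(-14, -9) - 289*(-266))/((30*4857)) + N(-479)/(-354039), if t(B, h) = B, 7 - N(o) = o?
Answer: 100520824/191063047 ≈ 0.52611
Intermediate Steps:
N(o) = 7 - o
(t(-14, -9) - 289*(-266))/((30*4857)) + N(-479)/(-354039) = (-14 - 289*(-266))/((30*4857)) + (7 - 1*(-479))/(-354039) = (-14 + 76874)/145710 + (7 + 479)*(-1/354039) = 76860*(1/145710) + 486*(-1/354039) = 854/1619 - 162/118013 = 100520824/191063047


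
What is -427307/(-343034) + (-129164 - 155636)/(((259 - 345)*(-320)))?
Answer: -134275929/14750462 ≈ -9.1032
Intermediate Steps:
-427307/(-343034) + (-129164 - 155636)/(((259 - 345)*(-320))) = -427307*(-1/343034) - 284800/((-86*(-320))) = 427307/343034 - 284800/27520 = 427307/343034 - 284800*1/27520 = 427307/343034 - 445/43 = -134275929/14750462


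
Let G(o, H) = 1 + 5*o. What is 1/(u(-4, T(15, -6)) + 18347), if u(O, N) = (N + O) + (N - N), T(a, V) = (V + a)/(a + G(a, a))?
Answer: 91/1669222 ≈ 5.4516e-5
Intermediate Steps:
T(a, V) = (V + a)/(1 + 6*a) (T(a, V) = (V + a)/(a + (1 + 5*a)) = (V + a)/(1 + 6*a))
u(O, N) = N + O (u(O, N) = (N + O) + 0 = N + O)
1/(u(-4, T(15, -6)) + 18347) = 1/(((-6 + 15)/(1 + 6*15) - 4) + 18347) = 1/((9/(1 + 90) - 4) + 18347) = 1/((9/91 - 4) + 18347) = 1/(-355/91 + 18347) = 1/(1669222/91) = 91/1669222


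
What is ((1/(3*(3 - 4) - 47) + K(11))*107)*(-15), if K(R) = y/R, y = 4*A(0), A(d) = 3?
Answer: -189069/110 ≈ -1718.8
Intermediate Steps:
y = 12 (y = 4*3 = 12)
K(R) = 12/R
((1/(3*(3 - 4) - 47) + K(11))*107)*(-15) = ((1/(3*(3 - 4) - 47) + 12/11)*107)*(-15) = ((1/(3*(-1) - 47) + 12*(1/11))*107)*(-15) = ((1/(-3 - 47) + 12/11)*107)*(-15) = ((1/(-50) + 12/11)*107)*(-15) = ((-1/50 + 12/11)*107)*(-15) = ((589/550)*107)*(-15) = (63023/550)*(-15) = -189069/110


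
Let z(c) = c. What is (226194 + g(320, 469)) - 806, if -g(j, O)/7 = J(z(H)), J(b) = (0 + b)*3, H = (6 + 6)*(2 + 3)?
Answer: 224128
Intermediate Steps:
H = 60 (H = 12*5 = 60)
J(b) = 3*b (J(b) = b*3 = 3*b)
g(j, O) = -1260 (g(j, O) = -21*60 = -7*180 = -1260)
(226194 + g(320, 469)) - 806 = (226194 - 1260) - 806 = 224934 - 806 = 224128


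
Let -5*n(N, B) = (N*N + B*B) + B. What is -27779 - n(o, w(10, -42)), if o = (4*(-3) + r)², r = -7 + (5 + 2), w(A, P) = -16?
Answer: -117919/5 ≈ -23584.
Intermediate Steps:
r = 0 (r = -7 + 7 = 0)
o = 144 (o = (4*(-3) + 0)² = (-12 + 0)² = (-12)² = 144)
n(N, B) = -B/5 - B²/5 - N²/5 (n(N, B) = -((N*N + B*B) + B)/5 = -((N² + B²) + B)/5 = -((B² + N²) + B)/5 = -(B + B² + N²)/5 = -B/5 - B²/5 - N²/5)
-27779 - n(o, w(10, -42)) = -27779 - (-⅕*(-16) - ⅕*(-16)² - ⅕*144²) = -27779 - (16/5 - ⅕*256 - ⅕*20736) = -27779 - (16/5 - 256/5 - 20736/5) = -27779 - 1*(-20976/5) = -27779 + 20976/5 = -117919/5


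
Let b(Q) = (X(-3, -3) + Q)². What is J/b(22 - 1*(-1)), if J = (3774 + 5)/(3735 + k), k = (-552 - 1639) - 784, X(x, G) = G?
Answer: 3779/304000 ≈ 0.012431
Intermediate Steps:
k = -2975 (k = -2191 - 784 = -2975)
b(Q) = (-3 + Q)²
J = 3779/760 (J = (3774 + 5)/(3735 - 2975) = 3779/760 ≈ 4.9724)
J/b(22 - 1*(-1)) = 3779/(760*((-3 + (22 - 1*(-1)))²)) = 3779/(760*((-3 + (22 + 1))²)) = 3779/(760*((-3 + 23)²)) = 3779/(760*(20²)) = (3779/760)/400 = (3779/760)*(1/400) = 3779/304000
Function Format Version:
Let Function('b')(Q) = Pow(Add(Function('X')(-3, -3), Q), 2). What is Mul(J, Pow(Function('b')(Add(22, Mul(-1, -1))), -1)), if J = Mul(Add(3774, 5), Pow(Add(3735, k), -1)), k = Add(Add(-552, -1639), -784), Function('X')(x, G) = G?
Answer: Rational(3779, 304000) ≈ 0.012431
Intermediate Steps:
k = -2975 (k = Add(-2191, -784) = -2975)
Function('b')(Q) = Pow(Add(-3, Q), 2)
J = Rational(3779, 760) (J = Mul(Add(3774, 5), Pow(Add(3735, -2975), -1)) = Mul(3779, Pow(760, -1)) = Mul(3779, Rational(1, 760)) = Rational(3779, 760) ≈ 4.9724)
Mul(J, Pow(Function('b')(Add(22, Mul(-1, -1))), -1)) = Mul(Rational(3779, 760), Pow(Pow(Add(-3, Add(22, Mul(-1, -1))), 2), -1)) = Mul(Rational(3779, 760), Pow(Pow(Add(-3, Add(22, 1)), 2), -1)) = Mul(Rational(3779, 760), Pow(Pow(Add(-3, 23), 2), -1)) = Mul(Rational(3779, 760), Pow(Pow(20, 2), -1)) = Mul(Rational(3779, 760), Pow(400, -1)) = Mul(Rational(3779, 760), Rational(1, 400)) = Rational(3779, 304000)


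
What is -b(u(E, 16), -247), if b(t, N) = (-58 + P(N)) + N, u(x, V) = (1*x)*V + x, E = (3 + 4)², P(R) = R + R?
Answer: 799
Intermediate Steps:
P(R) = 2*R
E = 49 (E = 7² = 49)
u(x, V) = x + V*x (u(x, V) = x*V + x = V*x + x = x + V*x)
b(t, N) = -58 + 3*N (b(t, N) = (-58 + 2*N) + N = -58 + 3*N)
-b(u(E, 16), -247) = -(-58 + 3*(-247)) = -(-58 - 741) = -1*(-799) = 799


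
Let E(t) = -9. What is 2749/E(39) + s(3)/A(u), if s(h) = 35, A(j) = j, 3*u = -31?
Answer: -86164/279 ≈ -308.83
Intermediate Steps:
u = -31/3 (u = (⅓)*(-31) = -31/3 ≈ -10.333)
2749/E(39) + s(3)/A(u) = 2749/(-9) + 35/(-31/3) = 2749*(-⅑) + 35*(-3/31) = -2749/9 - 105/31 = -86164/279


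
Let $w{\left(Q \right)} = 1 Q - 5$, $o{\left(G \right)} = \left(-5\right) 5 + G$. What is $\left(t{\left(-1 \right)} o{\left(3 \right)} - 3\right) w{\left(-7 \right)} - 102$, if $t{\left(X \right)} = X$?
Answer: $-330$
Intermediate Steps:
$o{\left(G \right)} = -25 + G$
$w{\left(Q \right)} = -5 + Q$ ($w{\left(Q \right)} = Q - 5 = -5 + Q$)
$\left(t{\left(-1 \right)} o{\left(3 \right)} - 3\right) w{\left(-7 \right)} - 102 = \left(- (-25 + 3) - 3\right) \left(-5 - 7\right) - 102 = \left(\left(-1\right) \left(-22\right) - 3\right) \left(-12\right) - 102 = \left(22 - 3\right) \left(-12\right) - 102 = 19 \left(-12\right) - 102 = -228 - 102 = -330$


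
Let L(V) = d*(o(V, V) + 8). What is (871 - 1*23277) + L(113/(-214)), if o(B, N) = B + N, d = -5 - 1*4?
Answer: -2404129/107 ≈ -22469.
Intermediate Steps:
d = -9 (d = -5 - 4 = -9)
L(V) = -72 - 18*V (L(V) = -9*((V + V) + 8) = -9*(2*V + 8) = -9*(8 + 2*V) = -72 - 18*V)
(871 - 1*23277) + L(113/(-214)) = (871 - 1*23277) + (-72 - 2034/(-214)) = (871 - 23277) + (-72 - 2034*(-1)/214) = -22406 + (-72 - 18*(-113/214)) = -22406 + (-72 + 1017/107) = -22406 - 6687/107 = -2404129/107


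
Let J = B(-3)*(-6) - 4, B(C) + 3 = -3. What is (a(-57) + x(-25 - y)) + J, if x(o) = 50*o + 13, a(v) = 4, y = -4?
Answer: -1001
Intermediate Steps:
B(C) = -6 (B(C) = -3 - 3 = -6)
J = 32 (J = -6*(-6) - 4 = 36 - 4 = 32)
x(o) = 13 + 50*o
(a(-57) + x(-25 - y)) + J = (4 + (13 + 50*(-25 - 1*(-4)))) + 32 = (4 + (13 + 50*(-25 + 4))) + 32 = (4 + (13 + 50*(-21))) + 32 = (4 + (13 - 1050)) + 32 = (4 - 1037) + 32 = -1033 + 32 = -1001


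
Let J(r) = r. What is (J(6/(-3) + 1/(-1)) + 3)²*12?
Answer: 0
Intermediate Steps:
(J(6/(-3) + 1/(-1)) + 3)²*12 = ((6/(-3) + 1/(-1)) + 3)²*12 = ((6*(-⅓) + 1*(-1)) + 3)²*12 = ((-2 - 1) + 3)²*12 = (-3 + 3)²*12 = 0²*12 = 0*12 = 0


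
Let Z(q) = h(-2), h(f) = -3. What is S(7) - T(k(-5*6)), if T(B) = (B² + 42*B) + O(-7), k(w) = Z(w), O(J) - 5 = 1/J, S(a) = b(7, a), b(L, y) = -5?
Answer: 750/7 ≈ 107.14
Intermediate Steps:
Z(q) = -3
S(a) = -5
O(J) = 5 + 1/J
k(w) = -3
T(B) = 34/7 + B² + 42*B (T(B) = (B² + 42*B) + (5 + 1/(-7)) = (B² + 42*B) + (5 - ⅐) = (B² + 42*B) + 34/7 = 34/7 + B² + 42*B)
S(7) - T(k(-5*6)) = -5 - (34/7 + (-3)² + 42*(-3)) = -5 - (34/7 + 9 - 126) = -5 - 1*(-785/7) = -5 + 785/7 = 750/7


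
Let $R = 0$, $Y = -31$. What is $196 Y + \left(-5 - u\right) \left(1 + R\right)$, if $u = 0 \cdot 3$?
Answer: $-6081$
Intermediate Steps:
$u = 0$
$196 Y + \left(-5 - u\right) \left(1 + R\right) = 196 \left(-31\right) + \left(-5 - 0\right) \left(1 + 0\right) = -6076 + \left(-5 + 0\right) 1 = -6076 - 5 = -6081$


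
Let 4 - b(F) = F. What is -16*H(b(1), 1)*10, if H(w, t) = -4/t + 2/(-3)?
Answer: 2240/3 ≈ 746.67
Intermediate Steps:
b(F) = 4 - F
H(w, t) = -2/3 - 4/t (H(w, t) = -4/t + 2*(-1/3) = -4/t - 2/3 = -2/3 - 4/t)
-16*H(b(1), 1)*10 = -16*(-2/3 - 4/1)*10 = -16*(-2/3 - 4*1)*10 = -16*(-2/3 - 4)*10 = -16*(-14/3)*10 = (224/3)*10 = 2240/3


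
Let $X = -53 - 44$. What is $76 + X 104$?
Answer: $-10012$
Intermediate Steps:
$X = -97$ ($X = -53 - 44 = -97$)
$76 + X 104 = 76 - 10088 = -10012$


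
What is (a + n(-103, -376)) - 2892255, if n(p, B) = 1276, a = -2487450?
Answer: -5378429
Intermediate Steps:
(a + n(-103, -376)) - 2892255 = (-2487450 + 1276) - 2892255 = -2486174 - 2892255 = -5378429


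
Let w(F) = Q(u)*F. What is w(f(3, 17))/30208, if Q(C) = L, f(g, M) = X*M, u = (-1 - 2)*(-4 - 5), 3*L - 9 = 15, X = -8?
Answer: -17/472 ≈ -0.036017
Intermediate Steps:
L = 8 (L = 3 + (1/3)*15 = 3 + 5 = 8)
u = 27 (u = -3*(-9) = 27)
f(g, M) = -8*M
Q(C) = 8
w(F) = 8*F
w(f(3, 17))/30208 = (8*(-8*17))/30208 = (8*(-136))*(1/30208) = -1088*1/30208 = -17/472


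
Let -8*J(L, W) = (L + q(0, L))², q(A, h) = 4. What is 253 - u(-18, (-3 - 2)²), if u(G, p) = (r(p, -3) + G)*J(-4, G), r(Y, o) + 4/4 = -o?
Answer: 253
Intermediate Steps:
r(Y, o) = -1 - o
J(L, W) = -(4 + L)²/8 (J(L, W) = -(L + 4)²/8 = -(4 + L)²/8)
u(G, p) = 0 (u(G, p) = ((-1 - 1*(-3)) + G)*(-(4 - 4)²/8) = ((-1 + 3) + G)*(-⅛*0²) = (2 + G)*(-⅛*0) = (2 + G)*0 = 0)
253 - u(-18, (-3 - 2)²) = 253 - 1*0 = 253 + 0 = 253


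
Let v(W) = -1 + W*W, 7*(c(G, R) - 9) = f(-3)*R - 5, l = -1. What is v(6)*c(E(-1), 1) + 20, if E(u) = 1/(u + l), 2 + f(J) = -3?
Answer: 285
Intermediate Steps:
f(J) = -5 (f(J) = -2 - 3 = -5)
E(u) = 1/(-1 + u) (E(u) = 1/(u - 1) = 1/(-1 + u))
c(G, R) = 58/7 - 5*R/7 (c(G, R) = 9 + (-5*R - 5)/7 = 9 + (-5 - 5*R)/7 = 9 + (-5/7 - 5*R/7) = 58/7 - 5*R/7)
v(W) = -1 + W²
v(6)*c(E(-1), 1) + 20 = (-1 + 6²)*(58/7 - 5/7*1) + 20 = (-1 + 36)*(58/7 - 5/7) + 20 = 35*(53/7) + 20 = 265 + 20 = 285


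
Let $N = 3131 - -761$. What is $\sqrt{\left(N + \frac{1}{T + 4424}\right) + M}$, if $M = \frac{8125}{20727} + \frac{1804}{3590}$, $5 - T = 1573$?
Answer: $\frac{\sqrt{56500684686377200490}}{120473220} \approx 62.393$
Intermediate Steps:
$T = -1568$ ($T = 5 - 1573 = -1568$)
$N = 3892$ ($N = 3131 + 761 = 3892$)
$M = \frac{33280129}{37204965}$ ($M = 8125 \cdot \frac{1}{20727} + 1804 \cdot \frac{1}{3590} = \frac{8125}{20727} + \frac{902}{1795} = \frac{33280129}{37204965} \approx 0.89451$)
$\sqrt{\left(N + \frac{1}{T + 4424}\right) + M} = \sqrt{\left(3892 + \frac{1}{-1568 + 4424}\right) + \frac{33280129}{37204965}} = \sqrt{\left(3892 + \frac{1}{2856}\right) + \frac{33280129}{37204965}} = \sqrt{\frac{11115553}{2856} + \frac{33280129}{37204965}} = \sqrt{\frac{19697562303289}{5059875240}} = \frac{\sqrt{56500684686377200490}}{120473220}$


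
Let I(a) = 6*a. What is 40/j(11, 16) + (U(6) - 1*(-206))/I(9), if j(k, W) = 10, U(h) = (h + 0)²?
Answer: 229/27 ≈ 8.4815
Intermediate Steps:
U(h) = h²
40/j(11, 16) + (U(6) - 1*(-206))/I(9) = 40/10 + (6² - 1*(-206))/((6*9)) = 40*(⅒) + (36 + 206)/54 = 4 + 242*(1/54) = 4 + 121/27 = 229/27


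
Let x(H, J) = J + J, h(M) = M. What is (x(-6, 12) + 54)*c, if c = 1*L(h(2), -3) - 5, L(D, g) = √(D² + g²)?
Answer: -390 + 78*√13 ≈ -108.77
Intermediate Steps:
x(H, J) = 2*J
c = -5 + √13 (c = 1*√(2² + (-3)²) - 5 = 1*√(4 + 9) - 5 = 1*√13 - 5 = √13 - 5 = -5 + √13 ≈ -1.3944)
(x(-6, 12) + 54)*c = (2*12 + 54)*(-5 + √13) = (24 + 54)*(-5 + √13) = 78*(-5 + √13) = -390 + 78*√13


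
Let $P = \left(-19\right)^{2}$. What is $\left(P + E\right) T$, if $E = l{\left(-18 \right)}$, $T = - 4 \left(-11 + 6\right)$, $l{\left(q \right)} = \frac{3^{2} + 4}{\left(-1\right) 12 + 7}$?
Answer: $7168$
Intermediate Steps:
$P = 361$
$l{\left(q \right)} = - \frac{13}{5}$ ($l{\left(q \right)} = \frac{9 + 4}{-12 + 7} = \frac{13}{-5} = 13 \left(- \frac{1}{5}\right) = - \frac{13}{5}$)
$T = 20$ ($T = \left(-4\right) \left(-5\right) = 20$)
$E = - \frac{13}{5} \approx -2.6$
$\left(P + E\right) T = \left(361 - \frac{13}{5}\right) 20 = \frac{1792}{5} \cdot 20 = 7168$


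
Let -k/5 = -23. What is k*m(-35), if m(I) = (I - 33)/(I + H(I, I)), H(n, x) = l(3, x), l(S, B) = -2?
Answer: 7820/37 ≈ 211.35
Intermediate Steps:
k = 115 (k = -5*(-23) = 115)
H(n, x) = -2
m(I) = (-33 + I)/(-2 + I) (m(I) = (I - 33)/(I - 2) = (-33 + I)/(-2 + I))
k*m(-35) = 115*((-33 - 35)/(-2 - 35)) = 115*(-68/(-37)) = 115*(-1/37*(-68)) = 115*(68/37) = 7820/37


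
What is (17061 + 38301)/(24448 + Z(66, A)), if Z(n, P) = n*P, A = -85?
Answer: 27681/9419 ≈ 2.9388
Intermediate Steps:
Z(n, P) = P*n
(17061 + 38301)/(24448 + Z(66, A)) = (17061 + 38301)/(24448 - 85*66) = 55362/(24448 - 5610) = 55362/18838 = 55362*(1/18838) = 27681/9419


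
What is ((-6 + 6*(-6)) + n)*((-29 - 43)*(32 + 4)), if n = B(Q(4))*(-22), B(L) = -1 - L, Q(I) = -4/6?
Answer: 89856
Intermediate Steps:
Q(I) = -⅔ (Q(I) = -4*⅙ = -⅔)
n = 22/3 (n = (-1 - 1*(-⅔))*(-22) = (-1 + ⅔)*(-22) = -⅓*(-22) = 22/3 ≈ 7.3333)
((-6 + 6*(-6)) + n)*((-29 - 43)*(32 + 4)) = ((-6 + 6*(-6)) + 22/3)*((-29 - 43)*(32 + 4)) = ((-6 - 36) + 22/3)*(-72*36) = (-42 + 22/3)*(-2592) = -104/3*(-2592) = 89856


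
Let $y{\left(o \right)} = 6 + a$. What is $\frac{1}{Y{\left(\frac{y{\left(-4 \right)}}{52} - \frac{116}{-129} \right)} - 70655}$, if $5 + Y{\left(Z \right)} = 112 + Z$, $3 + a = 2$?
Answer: $- \frac{6708}{473229307} \approx -1.4175 \cdot 10^{-5}$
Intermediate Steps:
$a = -1$ ($a = -3 + 2 = -1$)
$y{\left(o \right)} = 5$ ($y{\left(o \right)} = 6 - 1 = 5$)
$Y{\left(Z \right)} = 107 + Z$ ($Y{\left(Z \right)} = -5 + \left(112 + Z\right) = 107 + Z$)
$\frac{1}{Y{\left(\frac{y{\left(-4 \right)}}{52} - \frac{116}{-129} \right)} - 70655} = \frac{1}{\left(107 + \left(\frac{5}{52} - \frac{116}{-129}\right)\right) - 70655} = \frac{1}{\left(107 + \left(5 \cdot \frac{1}{52} - - \frac{116}{129}\right)\right) - 70655} = \frac{1}{\left(107 + \left(\frac{5}{52} + \frac{116}{129}\right)\right) - 70655} = \frac{1}{\left(107 + \frac{6677}{6708}\right) - 70655} = \frac{1}{\frac{724433}{6708} - 70655} = \frac{1}{- \frac{473229307}{6708}} = - \frac{6708}{473229307}$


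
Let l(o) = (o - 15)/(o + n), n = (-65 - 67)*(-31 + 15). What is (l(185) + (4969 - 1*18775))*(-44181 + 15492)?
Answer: 909791650068/2297 ≈ 3.9608e+8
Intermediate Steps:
n = 2112 (n = -132*(-16) = 2112)
l(o) = (-15 + o)/(2112 + o) (l(o) = (o - 15)/(o + 2112) = (-15 + o)/(2112 + o))
(l(185) + (4969 - 1*18775))*(-44181 + 15492) = ((-15 + 185)/(2112 + 185) + (4969 - 1*18775))*(-44181 + 15492) = (170/2297 + (4969 - 18775))*(-28689) = ((1/2297)*170 - 13806)*(-28689) = (170/2297 - 13806)*(-28689) = -31712212/2297*(-28689) = 909791650068/2297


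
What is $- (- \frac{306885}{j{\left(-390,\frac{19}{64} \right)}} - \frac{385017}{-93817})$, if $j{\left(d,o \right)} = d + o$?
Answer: $- \frac{1852228631877}{2339889797} \approx -791.59$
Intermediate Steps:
$- (- \frac{306885}{j{\left(-390,\frac{19}{64} \right)}} - \frac{385017}{-93817}) = - (- \frac{306885}{-390 + \frac{19}{64}} - \frac{385017}{-93817}) = - (- \frac{306885}{-390 + 19 \cdot \frac{1}{64}} - - \frac{385017}{93817}) = - (- \frac{306885}{-390 + \frac{19}{64}} + \frac{385017}{93817}) = - (- \frac{306885}{- \frac{24941}{64}} + \frac{385017}{93817}) = - (\left(-306885\right) \left(- \frac{64}{24941}\right) + \frac{385017}{93817}) = - (\frac{19640640}{24941} + \frac{385017}{93817}) = \left(-1\right) \frac{1852228631877}{2339889797} = - \frac{1852228631877}{2339889797}$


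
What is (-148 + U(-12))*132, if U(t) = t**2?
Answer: -528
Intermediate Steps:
(-148 + U(-12))*132 = (-148 + (-12)**2)*132 = (-148 + 144)*132 = -4*132 = -528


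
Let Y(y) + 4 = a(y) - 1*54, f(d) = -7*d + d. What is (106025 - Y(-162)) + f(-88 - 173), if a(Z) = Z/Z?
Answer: 107648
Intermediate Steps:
a(Z) = 1
f(d) = -6*d
Y(y) = -57 (Y(y) = -4 + (1 - 1*54) = -4 + (1 - 54) = -4 - 53 = -57)
(106025 - Y(-162)) + f(-88 - 173) = (106025 - 1*(-57)) - 6*(-88 - 173) = (106025 + 57) - 6*(-261) = 106082 + 1566 = 107648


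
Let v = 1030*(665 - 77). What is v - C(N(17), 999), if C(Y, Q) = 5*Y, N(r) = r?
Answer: 605555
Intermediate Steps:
v = 605640 (v = 1030*588 = 605640)
v - C(N(17), 999) = 605640 - 5*17 = 605640 - 1*85 = 605640 - 85 = 605555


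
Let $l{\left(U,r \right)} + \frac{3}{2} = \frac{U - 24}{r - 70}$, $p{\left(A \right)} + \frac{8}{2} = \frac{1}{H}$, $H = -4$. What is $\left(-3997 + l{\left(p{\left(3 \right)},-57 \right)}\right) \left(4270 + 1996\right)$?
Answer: $- \frac{6363514625}{254} \approx -2.5053 \cdot 10^{7}$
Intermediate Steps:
$p{\left(A \right)} = - \frac{17}{4}$ ($p{\left(A \right)} = -4 + \frac{1}{-4} = -4 - \frac{1}{4} = - \frac{17}{4}$)
$l{\left(U,r \right)} = - \frac{3}{2} + \frac{-24 + U}{-70 + r}$ ($l{\left(U,r \right)} = - \frac{3}{2} + \frac{U - 24}{r - 70} = - \frac{3}{2} + \frac{-24 + U}{-70 + r}$)
$\left(-3997 + l{\left(p{\left(3 \right)},-57 \right)}\right) \left(4270 + 1996\right) = \left(-3997 + \frac{81 - \frac{17}{4} - - \frac{171}{2}}{-70 - 57}\right) \left(4270 + 1996\right) = \left(-3997 + \frac{81 - \frac{17}{4} + \frac{171}{2}}{-127}\right) 6266 = \left(-3997 - \frac{649}{508}\right) 6266 = \left(- \frac{2031125}{508}\right) 6266 = - \frac{6363514625}{254}$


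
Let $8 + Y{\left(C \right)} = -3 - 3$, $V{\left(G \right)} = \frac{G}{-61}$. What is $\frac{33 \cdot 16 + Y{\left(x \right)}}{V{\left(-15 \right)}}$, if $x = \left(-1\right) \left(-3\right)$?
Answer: $\frac{31354}{15} \approx 2090.3$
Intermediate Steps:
$x = 3$
$V{\left(G \right)} = - \frac{G}{61}$ ($V{\left(G \right)} = G \left(- \frac{1}{61}\right) = - \frac{G}{61}$)
$Y{\left(C \right)} = -14$ ($Y{\left(C \right)} = -8 - 6 = -14$)
$\frac{33 \cdot 16 + Y{\left(x \right)}}{V{\left(-15 \right)}} = \frac{33 \cdot 16 - 14}{\left(- \frac{1}{61}\right) \left(-15\right)} = \frac{528 - 14}{\frac{15}{61}} = 514 \cdot \frac{61}{15} = \frac{31354}{15}$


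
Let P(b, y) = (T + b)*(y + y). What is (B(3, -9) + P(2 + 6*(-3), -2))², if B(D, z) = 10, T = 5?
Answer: 2916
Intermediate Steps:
P(b, y) = 2*y*(5 + b) (P(b, y) = (5 + b)*(y + y) = (5 + b)*(2*y) = 2*y*(5 + b))
(B(3, -9) + P(2 + 6*(-3), -2))² = (10 + 2*(-2)*(5 + (2 + 6*(-3))))² = (10 + 2*(-2)*(5 + (2 - 18)))² = (10 + 2*(-2)*(5 - 16))² = (10 + 2*(-2)*(-11))² = (10 + 44)² = 54² = 2916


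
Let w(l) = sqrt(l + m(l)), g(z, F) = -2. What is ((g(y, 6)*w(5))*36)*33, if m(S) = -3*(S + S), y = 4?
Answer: -11880*I ≈ -11880.0*I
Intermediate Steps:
m(S) = -6*S
w(l) = sqrt(5)*sqrt(-l) (w(l) = sqrt(l - 6*l) = sqrt(-5*l) = sqrt(5)*sqrt(-l))
((g(y, 6)*w(5))*36)*33 = (-2*sqrt(5)*sqrt(-1*5)*36)*33 = (-2*sqrt(5)*sqrt(-5)*36)*33 = (-2*sqrt(5)*I*sqrt(5)*36)*33 = (-10*I*36)*33 = -360*I*33 = -11880*I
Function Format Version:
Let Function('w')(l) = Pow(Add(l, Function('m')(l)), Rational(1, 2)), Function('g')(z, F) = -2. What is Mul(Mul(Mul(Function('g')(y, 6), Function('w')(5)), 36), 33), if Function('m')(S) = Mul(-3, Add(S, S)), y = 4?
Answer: Mul(-11880, I) ≈ Mul(-11880., I)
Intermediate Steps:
Function('m')(S) = Mul(-6, S) (Function('m')(S) = Mul(-3, Mul(2, S)) = Mul(-6, S))
Function('w')(l) = Mul(Pow(5, Rational(1, 2)), Pow(Mul(-1, l), Rational(1, 2))) (Function('w')(l) = Pow(Add(l, Mul(-6, l)), Rational(1, 2)) = Pow(Mul(-5, l), Rational(1, 2)) = Mul(Pow(5, Rational(1, 2)), Pow(Mul(-1, l), Rational(1, 2))))
Mul(Mul(Mul(Function('g')(y, 6), Function('w')(5)), 36), 33) = Mul(Mul(Mul(-2, Mul(Pow(5, Rational(1, 2)), Pow(Mul(-1, 5), Rational(1, 2)))), 36), 33) = Mul(Mul(Mul(-2, Mul(Pow(5, Rational(1, 2)), Pow(-5, Rational(1, 2)))), 36), 33) = Mul(Mul(Mul(-2, Mul(Pow(5, Rational(1, 2)), Mul(I, Pow(5, Rational(1, 2))))), 36), 33) = Mul(Mul(Mul(-2, Mul(5, I)), 36), 33) = Mul(Mul(Mul(-10, I), 36), 33) = Mul(Mul(-360, I), 33) = Mul(-11880, I)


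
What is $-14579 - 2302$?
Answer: $-16881$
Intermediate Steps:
$-14579 - 2302 = -16881$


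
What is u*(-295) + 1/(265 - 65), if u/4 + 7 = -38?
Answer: 10620001/200 ≈ 53100.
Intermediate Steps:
u = -180 (u = -28 + 4*(-38) = -28 - 152 = -180)
u*(-295) + 1/(265 - 65) = -180*(-295) + 1/(265 - 65) = 53100 + 1/200 = 10620001/200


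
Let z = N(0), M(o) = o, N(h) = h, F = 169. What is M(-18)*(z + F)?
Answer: -3042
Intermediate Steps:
z = 0
M(-18)*(z + F) = -18*(0 + 169) = -18*169 = -3042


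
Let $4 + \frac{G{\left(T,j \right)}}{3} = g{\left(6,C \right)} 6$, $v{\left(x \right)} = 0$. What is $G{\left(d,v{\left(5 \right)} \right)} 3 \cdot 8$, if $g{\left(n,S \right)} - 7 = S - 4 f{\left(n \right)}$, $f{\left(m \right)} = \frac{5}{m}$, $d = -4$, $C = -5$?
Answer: $-864$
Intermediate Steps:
$g{\left(n,S \right)} = 7 + S - \frac{20}{n}$ ($g{\left(n,S \right)} = 7 + \left(S - 4 \frac{5}{n}\right) = 7 + \left(S - \frac{20}{n}\right) = 7 + S - \frac{20}{n}$)
$G{\left(T,j \right)} = -36$ ($G{\left(T,j \right)} = -12 + 3 \left(7 - 5 - \frac{20}{6}\right) 6 = -12 + 3 \left(7 - 5 - \frac{10}{3}\right) 6 = -12 + 3 \left(\left(- \frac{4}{3}\right) 6\right) = -12 + 3 \left(-8\right) = -12 - 24 = -36$)
$G{\left(d,v{\left(5 \right)} \right)} 3 \cdot 8 = \left(-36\right) 3 \cdot 8 = \left(-108\right) 8 = -864$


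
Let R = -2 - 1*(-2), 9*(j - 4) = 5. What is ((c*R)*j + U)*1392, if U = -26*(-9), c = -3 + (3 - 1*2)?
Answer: 325728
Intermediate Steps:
j = 41/9 (j = 4 + (⅑)*5 = 4 + 5/9 = 41/9 ≈ 4.5556)
R = 0 (R = -2 + 2 = 0)
c = -2 (c = -3 + (3 - 2) = -3 + 1 = -2)
U = 234
((c*R)*j + U)*1392 = (-2*0*(41/9) + 234)*1392 = (0*(41/9) + 234)*1392 = (0 + 234)*1392 = 234*1392 = 325728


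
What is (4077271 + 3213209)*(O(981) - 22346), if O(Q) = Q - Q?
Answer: -162913066080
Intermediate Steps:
O(Q) = 0
(4077271 + 3213209)*(O(981) - 22346) = (4077271 + 3213209)*(0 - 22346) = 7290480*(-22346) = -162913066080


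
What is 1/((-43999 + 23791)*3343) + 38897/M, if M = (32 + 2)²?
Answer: 656925053603/19523494416 ≈ 33.648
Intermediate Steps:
M = 1156 (M = 34² = 1156)
1/((-43999 + 23791)*3343) + 38897/M = 1/((-43999 + 23791)*3343) + 38897/1156 = (1/3343)/(-20208) + 38897*(1/1156) = -1/20208*1/3343 + 38897/1156 = -1/67555344 + 38897/1156 = 656925053603/19523494416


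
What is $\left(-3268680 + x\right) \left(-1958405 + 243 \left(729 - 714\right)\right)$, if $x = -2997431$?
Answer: $12248743138360$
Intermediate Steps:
$\left(-3268680 + x\right) \left(-1958405 + 243 \left(729 - 714\right)\right) = \left(-3268680 - 2997431\right) \left(-1958405 + 243 \left(729 - 714\right)\right) = - 6266111 \left(-1958405 + 243 \cdot 15\right) = - 6266111 \left(-1958405 + 3645\right) = \left(-6266111\right) \left(-1954760\right) = 12248743138360$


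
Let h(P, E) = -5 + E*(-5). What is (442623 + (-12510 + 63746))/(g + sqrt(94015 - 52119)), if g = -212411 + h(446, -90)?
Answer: -52340658397/22464771630 - 493859*sqrt(10474)/22464771630 ≈ -2.3321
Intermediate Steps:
h(P, E) = -5 - 5*E
g = -211966 (g = -212411 + (-5 - 5*(-90)) = -212411 + (-5 + 450) = -212411 + 445 = -211966)
(442623 + (-12510 + 63746))/(g + sqrt(94015 - 52119)) = (442623 + (-12510 + 63746))/(-211966 + sqrt(94015 - 52119)) = (442623 + 51236)/(-211966 + sqrt(41896)) = 493859/(-211966 + 2*sqrt(10474))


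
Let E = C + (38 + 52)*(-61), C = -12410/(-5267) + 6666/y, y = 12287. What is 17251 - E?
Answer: 133773684327/5883239 ≈ 22738.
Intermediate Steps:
C = 17053772/5883239 (C = -12410/(-5267) + 6666/12287 = -12410*(-1/5267) + 6666*(1/12287) = 12410/5267 + 606/1117 = 17053772/5883239 ≈ 2.8987)
E = -32281928338/5883239 (E = 17053772/5883239 + (38 + 52)*(-61) = 17053772/5883239 + 90*(-61) = 17053772/5883239 - 5490 = -32281928338/5883239 ≈ -5487.1)
17251 - E = 17251 - 1*(-32281928338/5883239) = 17251 + 32281928338/5883239 = 133773684327/5883239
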